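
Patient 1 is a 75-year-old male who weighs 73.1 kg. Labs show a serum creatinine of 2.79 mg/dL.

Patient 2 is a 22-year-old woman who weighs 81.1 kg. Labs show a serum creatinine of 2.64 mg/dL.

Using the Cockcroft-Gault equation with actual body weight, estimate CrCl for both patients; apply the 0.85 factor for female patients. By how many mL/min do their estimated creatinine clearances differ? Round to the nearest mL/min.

19 mL/min

Patient 1: CrCl = (140 − 75) × 73.1 / (72 × 2.79) = 4751.5 / 200.88 ≈ 23.7 mL/min
Patient 2: CrCl = (140 − 22) × 81.1 / (72 × 2.64) × 0.85 = 9569.8 / 190.08 × 0.85 ≈ 42.8 mL/min
|23.7 − 42.8| = 19.1 mL/min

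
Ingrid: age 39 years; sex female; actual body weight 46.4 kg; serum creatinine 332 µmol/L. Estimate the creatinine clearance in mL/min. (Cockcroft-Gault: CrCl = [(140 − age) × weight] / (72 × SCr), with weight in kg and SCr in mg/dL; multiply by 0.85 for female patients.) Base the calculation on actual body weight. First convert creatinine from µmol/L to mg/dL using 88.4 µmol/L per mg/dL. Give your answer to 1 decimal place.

14.7 mL/min

SCr = 332 / 88.4 = 3.756 mg/dL
CrCl = (140 − 39) × 46.4 / (72 × 3.756) × 0.85 = 4686.4 / 270.43 × 0.85 ≈ 14.7 mL/min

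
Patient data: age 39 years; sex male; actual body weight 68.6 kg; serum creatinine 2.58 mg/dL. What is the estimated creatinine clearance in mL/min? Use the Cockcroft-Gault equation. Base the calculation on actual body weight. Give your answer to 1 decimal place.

37.3 mL/min

CrCl = (140 − 39) × 68.6 / (72 × 2.58) = 6928.6 / 185.76 ≈ 37.3 mL/min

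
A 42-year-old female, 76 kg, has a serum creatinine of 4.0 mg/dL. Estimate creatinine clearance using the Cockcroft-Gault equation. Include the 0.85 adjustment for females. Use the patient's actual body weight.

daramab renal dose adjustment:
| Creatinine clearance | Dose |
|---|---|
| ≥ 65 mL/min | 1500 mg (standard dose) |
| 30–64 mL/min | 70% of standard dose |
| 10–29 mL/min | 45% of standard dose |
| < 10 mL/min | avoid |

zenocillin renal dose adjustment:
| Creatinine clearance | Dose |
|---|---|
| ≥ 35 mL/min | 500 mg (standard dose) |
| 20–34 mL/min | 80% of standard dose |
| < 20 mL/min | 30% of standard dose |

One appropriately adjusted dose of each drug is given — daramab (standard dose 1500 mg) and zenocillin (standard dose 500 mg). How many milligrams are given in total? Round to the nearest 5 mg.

1075 mg

CrCl = (140 − 42) × 76 / (72 × 4) × 0.85 = 7448.0 / 288.00 × 0.85 ≈ 22.0 mL/min
CrCl ≈ 22 mL/min.
daramab: 10–29 mL/min → 45% of 1500 mg = 675 mg.
zenocillin: 20–34 mL/min → 80% of 500 mg = 400 mg.
Total = 675 + 400 = 1075 mg.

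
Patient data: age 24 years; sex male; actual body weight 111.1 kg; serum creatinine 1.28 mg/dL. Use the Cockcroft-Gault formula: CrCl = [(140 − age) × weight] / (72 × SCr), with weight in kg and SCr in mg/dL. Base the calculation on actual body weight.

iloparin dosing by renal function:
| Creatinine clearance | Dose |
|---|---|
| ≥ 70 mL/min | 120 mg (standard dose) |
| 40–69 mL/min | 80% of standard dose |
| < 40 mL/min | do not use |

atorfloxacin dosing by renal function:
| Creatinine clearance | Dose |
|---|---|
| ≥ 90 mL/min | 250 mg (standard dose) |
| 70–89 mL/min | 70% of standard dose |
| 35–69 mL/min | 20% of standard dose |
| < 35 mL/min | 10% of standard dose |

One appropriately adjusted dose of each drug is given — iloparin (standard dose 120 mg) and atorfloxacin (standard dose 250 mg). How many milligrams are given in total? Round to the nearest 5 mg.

CrCl = (140 − 24) × 111.1 / (72 × 1.28) = 12887.6 / 92.16 ≈ 139.8 mL/min
CrCl ≈ 140 mL/min.
iloparin: ≥ 70 mL/min → 100% of 120 mg = 120 mg.
atorfloxacin: ≥ 90 mL/min → 100% of 250 mg = 250 mg.
Total = 120 + 250 = 370 mg.

370 mg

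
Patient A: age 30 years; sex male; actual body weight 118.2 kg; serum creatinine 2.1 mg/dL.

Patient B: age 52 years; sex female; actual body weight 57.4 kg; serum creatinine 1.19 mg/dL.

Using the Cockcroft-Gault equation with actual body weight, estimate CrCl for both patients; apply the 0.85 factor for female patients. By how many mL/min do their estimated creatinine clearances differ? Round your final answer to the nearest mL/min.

36 mL/min

Patient A: CrCl = (140 − 30) × 118.2 / (72 × 2.1) = 13002.0 / 151.20 ≈ 86.0 mL/min
Patient B: CrCl = (140 − 52) × 57.4 / (72 × 1.19) × 0.85 = 5051.2 / 85.68 × 0.85 ≈ 50.1 mL/min
|86.0 − 50.1| = 35.9 mL/min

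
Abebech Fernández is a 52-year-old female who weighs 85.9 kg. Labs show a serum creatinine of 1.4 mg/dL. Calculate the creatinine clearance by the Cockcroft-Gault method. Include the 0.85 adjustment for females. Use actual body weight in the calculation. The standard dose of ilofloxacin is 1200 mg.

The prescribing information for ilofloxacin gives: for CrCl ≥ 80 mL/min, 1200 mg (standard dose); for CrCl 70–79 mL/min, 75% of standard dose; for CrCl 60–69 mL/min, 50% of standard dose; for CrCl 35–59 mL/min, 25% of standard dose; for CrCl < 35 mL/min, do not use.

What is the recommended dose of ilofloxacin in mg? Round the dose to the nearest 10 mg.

600 mg

CrCl = (140 − 52) × 85.9 / (72 × 1.4) × 0.85 = 7559.2 / 100.80 × 0.85 ≈ 63.7 mL/min
CrCl ≈ 64 mL/min → bracket 60–69 mL/min.
50% of 1200 mg = 600 mg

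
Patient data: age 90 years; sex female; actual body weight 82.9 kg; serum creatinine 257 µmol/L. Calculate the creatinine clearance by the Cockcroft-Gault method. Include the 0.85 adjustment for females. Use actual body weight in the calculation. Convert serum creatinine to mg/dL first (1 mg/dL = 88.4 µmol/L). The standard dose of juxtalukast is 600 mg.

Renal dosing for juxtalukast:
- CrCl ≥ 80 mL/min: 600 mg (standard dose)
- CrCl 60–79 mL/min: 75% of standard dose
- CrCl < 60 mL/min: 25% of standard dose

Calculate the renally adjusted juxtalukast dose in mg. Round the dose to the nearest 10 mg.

150 mg

SCr = 257 / 88.4 = 2.907 mg/dL
CrCl = (140 − 90) × 82.9 / (72 × 2.907) × 0.85 = 4145.0 / 209.30 × 0.85 ≈ 16.8 mL/min
CrCl ≈ 17 mL/min → bracket < 60 mL/min.
25% of 600 mg = 150 mg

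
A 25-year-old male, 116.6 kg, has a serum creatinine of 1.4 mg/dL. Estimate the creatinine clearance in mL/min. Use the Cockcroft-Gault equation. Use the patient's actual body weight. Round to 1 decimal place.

133.0 mL/min

CrCl = (140 − 25) × 116.6 / (72 × 1.4) = 13409.0 / 100.80 ≈ 133.0 mL/min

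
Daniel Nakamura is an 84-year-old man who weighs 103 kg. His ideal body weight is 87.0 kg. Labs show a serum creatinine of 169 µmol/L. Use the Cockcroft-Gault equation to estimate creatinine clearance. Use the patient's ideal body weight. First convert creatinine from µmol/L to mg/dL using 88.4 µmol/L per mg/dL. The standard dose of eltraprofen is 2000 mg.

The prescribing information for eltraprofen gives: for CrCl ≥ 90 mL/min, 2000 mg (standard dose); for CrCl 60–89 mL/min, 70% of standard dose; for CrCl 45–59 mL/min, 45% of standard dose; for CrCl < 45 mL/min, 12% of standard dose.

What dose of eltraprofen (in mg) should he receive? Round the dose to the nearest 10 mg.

240 mg

SCr = 169 / 88.4 = 1.912 mg/dL
CrCl = (140 − 84) × 87 / (72 × 1.912) = 4872.0 / 137.66 ≈ 35.4 mL/min
CrCl ≈ 35 mL/min → bracket < 45 mL/min.
12% of 2000 mg = 240 mg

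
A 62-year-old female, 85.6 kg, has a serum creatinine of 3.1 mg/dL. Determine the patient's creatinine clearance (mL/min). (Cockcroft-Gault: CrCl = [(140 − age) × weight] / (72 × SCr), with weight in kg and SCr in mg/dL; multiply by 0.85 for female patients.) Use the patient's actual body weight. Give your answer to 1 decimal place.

25.4 mL/min

CrCl = (140 − 62) × 85.6 / (72 × 3.1) × 0.85 = 6676.8 / 223.20 × 0.85 ≈ 25.4 mL/min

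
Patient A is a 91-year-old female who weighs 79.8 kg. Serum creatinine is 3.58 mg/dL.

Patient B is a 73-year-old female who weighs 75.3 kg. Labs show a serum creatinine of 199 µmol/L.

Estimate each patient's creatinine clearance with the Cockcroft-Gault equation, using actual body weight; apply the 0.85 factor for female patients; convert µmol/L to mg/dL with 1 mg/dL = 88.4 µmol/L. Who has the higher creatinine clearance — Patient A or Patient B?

Patient A: CrCl = (140 − 91) × 79.8 / (72 × 3.58) × 0.85 = 3910.2 / 257.76 × 0.85 ≈ 12.9 mL/min
Patient B: SCr = 199 / 88.4 = 2.251 mg/dL
Patient B: CrCl = (140 − 73) × 75.3 / (72 × 2.251) × 0.85 = 5045.1 / 162.07 × 0.85 ≈ 26.5 mL/min
12.9 vs 26.5 mL/min → Patient B is higher.

Patient B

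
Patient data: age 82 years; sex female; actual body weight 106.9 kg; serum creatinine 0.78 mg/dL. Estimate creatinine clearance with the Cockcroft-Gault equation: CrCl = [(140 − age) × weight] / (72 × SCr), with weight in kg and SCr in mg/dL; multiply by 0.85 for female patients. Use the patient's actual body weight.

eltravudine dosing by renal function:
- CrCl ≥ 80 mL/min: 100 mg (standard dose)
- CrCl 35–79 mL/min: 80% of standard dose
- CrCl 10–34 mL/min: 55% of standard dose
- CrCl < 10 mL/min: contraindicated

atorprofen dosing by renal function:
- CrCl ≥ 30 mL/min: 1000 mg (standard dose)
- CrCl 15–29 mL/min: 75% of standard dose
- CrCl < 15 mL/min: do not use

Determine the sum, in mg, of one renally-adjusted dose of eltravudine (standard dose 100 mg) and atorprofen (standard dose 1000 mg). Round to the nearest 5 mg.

CrCl = (140 − 82) × 106.9 / (72 × 0.78) × 0.85 = 6200.2 / 56.16 × 0.85 ≈ 93.8 mL/min
CrCl ≈ 94 mL/min.
eltravudine: ≥ 80 mL/min → 100% of 100 mg = 100 mg.
atorprofen: ≥ 30 mL/min → 100% of 1000 mg = 1000 mg.
Total = 100 + 1000 = 1100 mg.

1100 mg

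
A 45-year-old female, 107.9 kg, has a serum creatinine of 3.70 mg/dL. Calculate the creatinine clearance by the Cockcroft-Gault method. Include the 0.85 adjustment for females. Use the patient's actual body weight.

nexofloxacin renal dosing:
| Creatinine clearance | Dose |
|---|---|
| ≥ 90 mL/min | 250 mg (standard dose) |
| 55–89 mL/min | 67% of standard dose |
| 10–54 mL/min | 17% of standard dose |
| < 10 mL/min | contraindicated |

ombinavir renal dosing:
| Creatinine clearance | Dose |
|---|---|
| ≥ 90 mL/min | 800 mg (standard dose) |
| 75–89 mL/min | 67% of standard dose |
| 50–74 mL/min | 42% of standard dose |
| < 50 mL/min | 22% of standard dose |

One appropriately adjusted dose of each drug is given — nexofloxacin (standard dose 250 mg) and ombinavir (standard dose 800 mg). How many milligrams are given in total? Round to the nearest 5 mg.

CrCl = (140 − 45) × 107.9 / (72 × 3.7) × 0.85 = 10250.5 / 266.40 × 0.85 ≈ 32.7 mL/min
CrCl ≈ 33 mL/min.
nexofloxacin: 10–54 mL/min → 17% of 250 mg = 42.5 mg.
ombinavir: < 50 mL/min → 22% of 800 mg = 176 mg.
Total = 42.5 + 176 = 218.5 mg.

220 mg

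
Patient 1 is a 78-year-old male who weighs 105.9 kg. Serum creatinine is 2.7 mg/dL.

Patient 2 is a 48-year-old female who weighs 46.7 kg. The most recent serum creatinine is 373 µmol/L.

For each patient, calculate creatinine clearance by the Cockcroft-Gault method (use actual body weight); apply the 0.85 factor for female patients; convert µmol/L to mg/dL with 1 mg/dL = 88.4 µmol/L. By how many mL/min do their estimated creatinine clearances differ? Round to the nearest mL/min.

Patient 1: CrCl = (140 − 78) × 105.9 / (72 × 2.7) = 6565.8 / 194.40 ≈ 33.8 mL/min
Patient 2: SCr = 373 / 88.4 = 4.219 mg/dL
Patient 2: CrCl = (140 − 48) × 46.7 / (72 × 4.219) × 0.85 = 4296.4 / 303.77 × 0.85 ≈ 12.0 mL/min
|33.8 − 12.0| = 21.8 mL/min

22 mL/min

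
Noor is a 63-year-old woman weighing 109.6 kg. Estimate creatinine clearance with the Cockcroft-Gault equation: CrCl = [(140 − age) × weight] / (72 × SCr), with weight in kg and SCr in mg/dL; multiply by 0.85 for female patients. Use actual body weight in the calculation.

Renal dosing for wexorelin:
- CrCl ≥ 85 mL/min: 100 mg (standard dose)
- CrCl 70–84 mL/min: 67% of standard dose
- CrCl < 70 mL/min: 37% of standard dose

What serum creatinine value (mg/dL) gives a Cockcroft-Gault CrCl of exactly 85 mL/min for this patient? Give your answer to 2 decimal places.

Standard dose requires CrCl ≥ 85 mL/min.
Set (140 − 63) × 109.6 × 0.85 / (72 × SCr) = 85
SCr = (140 − 63) × 109.6 × 0.85 / (72 × 85) = 1.172 mg/dL

1.17 mg/dL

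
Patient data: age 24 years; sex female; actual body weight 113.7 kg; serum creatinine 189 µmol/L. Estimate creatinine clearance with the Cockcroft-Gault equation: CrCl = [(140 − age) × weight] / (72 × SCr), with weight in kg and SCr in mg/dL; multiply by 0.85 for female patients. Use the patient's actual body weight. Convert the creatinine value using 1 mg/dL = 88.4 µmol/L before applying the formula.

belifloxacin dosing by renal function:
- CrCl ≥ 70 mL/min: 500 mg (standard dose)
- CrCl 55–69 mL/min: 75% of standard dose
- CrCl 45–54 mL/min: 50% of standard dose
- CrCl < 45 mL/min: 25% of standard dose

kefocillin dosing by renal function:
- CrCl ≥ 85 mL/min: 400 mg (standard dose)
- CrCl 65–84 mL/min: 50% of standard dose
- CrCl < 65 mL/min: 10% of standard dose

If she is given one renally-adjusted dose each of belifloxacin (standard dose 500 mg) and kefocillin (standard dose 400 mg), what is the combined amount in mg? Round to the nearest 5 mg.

SCr = 189 / 88.4 = 2.138 mg/dL
CrCl = (140 − 24) × 113.7 / (72 × 2.138) × 0.85 = 13189.2 / 153.94 × 0.85 ≈ 72.8 mL/min
CrCl ≈ 73 mL/min.
belifloxacin: ≥ 70 mL/min → 100% of 500 mg = 500 mg.
kefocillin: 65–84 mL/min → 50% of 400 mg = 200 mg.
Total = 500 + 200 = 700 mg.

700 mg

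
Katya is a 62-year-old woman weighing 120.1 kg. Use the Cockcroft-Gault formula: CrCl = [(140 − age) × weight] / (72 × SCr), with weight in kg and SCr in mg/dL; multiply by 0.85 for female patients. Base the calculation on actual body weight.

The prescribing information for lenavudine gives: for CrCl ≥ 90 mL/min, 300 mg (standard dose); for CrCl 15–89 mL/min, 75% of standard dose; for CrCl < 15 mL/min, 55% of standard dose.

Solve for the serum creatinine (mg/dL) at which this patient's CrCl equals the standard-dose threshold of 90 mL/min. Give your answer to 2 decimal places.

Standard dose requires CrCl ≥ 90 mL/min.
Set (140 − 62) × 120.1 × 0.85 / (72 × SCr) = 90
SCr = (140 − 62) × 120.1 × 0.85 / (72 × 90) = 1.229 mg/dL

1.23 mg/dL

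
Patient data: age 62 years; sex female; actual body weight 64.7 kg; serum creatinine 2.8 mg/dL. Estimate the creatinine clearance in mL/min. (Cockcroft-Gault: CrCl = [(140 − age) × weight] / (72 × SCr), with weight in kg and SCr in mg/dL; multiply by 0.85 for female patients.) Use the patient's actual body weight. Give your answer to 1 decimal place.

21.3 mL/min

CrCl = (140 − 62) × 64.7 / (72 × 2.8) × 0.85 = 5046.6 / 201.60 × 0.85 ≈ 21.3 mL/min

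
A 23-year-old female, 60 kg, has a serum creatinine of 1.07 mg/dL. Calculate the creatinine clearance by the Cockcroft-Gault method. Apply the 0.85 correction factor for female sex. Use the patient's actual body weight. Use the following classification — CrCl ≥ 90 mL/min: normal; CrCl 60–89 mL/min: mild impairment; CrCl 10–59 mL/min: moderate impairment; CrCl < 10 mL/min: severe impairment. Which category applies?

CrCl = (140 − 23) × 60 / (72 × 1.07) × 0.85 = 7020.0 / 77.04 × 0.85 ≈ 77.5 mL/min
77 mL/min falls in the 'mild impairment' range.

mild impairment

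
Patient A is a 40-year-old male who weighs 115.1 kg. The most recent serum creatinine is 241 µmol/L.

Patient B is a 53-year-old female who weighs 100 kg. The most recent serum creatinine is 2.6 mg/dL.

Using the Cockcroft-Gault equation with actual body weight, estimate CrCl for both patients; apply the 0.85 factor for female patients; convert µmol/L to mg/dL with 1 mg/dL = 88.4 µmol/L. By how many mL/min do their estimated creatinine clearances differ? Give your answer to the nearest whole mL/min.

Patient A: SCr = 241 / 88.4 = 2.726 mg/dL
Patient A: CrCl = (140 − 40) × 115.1 / (72 × 2.726) = 11510.0 / 196.27 ≈ 58.6 mL/min
Patient B: CrCl = (140 − 53) × 100 / (72 × 2.6) × 0.85 = 8700.0 / 187.20 × 0.85 ≈ 39.5 mL/min
|58.6 − 39.5| = 19.1 mL/min

19 mL/min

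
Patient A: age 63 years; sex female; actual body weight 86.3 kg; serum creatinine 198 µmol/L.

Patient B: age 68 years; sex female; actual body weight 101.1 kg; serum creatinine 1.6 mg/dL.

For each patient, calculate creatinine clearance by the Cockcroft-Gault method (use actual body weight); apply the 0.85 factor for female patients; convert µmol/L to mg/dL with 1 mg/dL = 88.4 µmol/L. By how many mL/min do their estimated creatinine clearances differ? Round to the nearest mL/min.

Patient A: SCr = 198 / 88.4 = 2.24 mg/dL
Patient A: CrCl = (140 − 63) × 86.3 / (72 × 2.24) × 0.85 = 6645.1 / 161.28 × 0.85 ≈ 35.0 mL/min
Patient B: CrCl = (140 − 68) × 101.1 / (72 × 1.6) × 0.85 = 7279.2 / 115.20 × 0.85 ≈ 53.7 mL/min
|35.0 − 53.7| = 18.7 mL/min

19 mL/min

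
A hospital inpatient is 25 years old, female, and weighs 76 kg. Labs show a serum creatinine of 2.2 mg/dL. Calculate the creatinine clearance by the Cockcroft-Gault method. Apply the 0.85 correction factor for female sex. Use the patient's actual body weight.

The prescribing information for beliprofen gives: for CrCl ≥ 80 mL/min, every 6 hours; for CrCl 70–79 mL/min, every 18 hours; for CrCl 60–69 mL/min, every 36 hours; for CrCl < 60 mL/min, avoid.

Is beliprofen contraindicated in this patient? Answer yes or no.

CrCl = (140 − 25) × 76 / (72 × 2.2) × 0.85 = 8740.0 / 158.40 × 0.85 ≈ 46.9 mL/min
CrCl ≈ 47 mL/min, which is < 60 mL/min.

yes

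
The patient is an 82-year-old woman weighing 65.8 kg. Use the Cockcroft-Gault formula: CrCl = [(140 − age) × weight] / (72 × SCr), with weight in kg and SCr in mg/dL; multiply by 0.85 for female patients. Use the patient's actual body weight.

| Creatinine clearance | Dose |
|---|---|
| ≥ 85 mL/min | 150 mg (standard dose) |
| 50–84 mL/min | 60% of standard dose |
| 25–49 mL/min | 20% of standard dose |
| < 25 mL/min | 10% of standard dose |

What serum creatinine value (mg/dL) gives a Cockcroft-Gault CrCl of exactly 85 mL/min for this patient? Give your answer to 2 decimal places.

Standard dose requires CrCl ≥ 85 mL/min.
Set (140 − 82) × 65.8 × 0.85 / (72 × SCr) = 85
SCr = (140 − 82) × 65.8 × 0.85 / (72 × 85) = 0.530 mg/dL

0.53 mg/dL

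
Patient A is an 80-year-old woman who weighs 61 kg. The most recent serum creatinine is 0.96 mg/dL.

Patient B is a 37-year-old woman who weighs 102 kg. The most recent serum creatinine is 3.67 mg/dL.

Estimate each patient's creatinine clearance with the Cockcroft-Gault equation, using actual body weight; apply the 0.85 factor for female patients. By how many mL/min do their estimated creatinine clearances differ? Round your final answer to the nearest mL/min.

Patient A: CrCl = (140 − 80) × 61 / (72 × 0.96) × 0.85 = 3660.0 / 69.12 × 0.85 ≈ 45.0 mL/min
Patient B: CrCl = (140 − 37) × 102 / (72 × 3.67) × 0.85 = 10506.0 / 264.24 × 0.85 ≈ 33.8 mL/min
|45.0 − 33.8| = 11.2 mL/min

11 mL/min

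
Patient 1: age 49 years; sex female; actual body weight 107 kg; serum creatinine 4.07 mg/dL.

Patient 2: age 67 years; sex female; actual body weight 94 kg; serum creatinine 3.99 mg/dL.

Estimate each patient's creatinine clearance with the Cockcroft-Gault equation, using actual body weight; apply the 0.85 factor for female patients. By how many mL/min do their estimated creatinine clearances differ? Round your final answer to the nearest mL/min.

Patient 1: CrCl = (140 − 49) × 107 / (72 × 4.07) × 0.85 = 9737.0 / 293.04 × 0.85 ≈ 28.2 mL/min
Patient 2: CrCl = (140 − 67) × 94 / (72 × 3.99) × 0.85 = 6862.0 / 287.28 × 0.85 ≈ 20.3 mL/min
|28.2 − 20.3| = 7.9 mL/min

8 mL/min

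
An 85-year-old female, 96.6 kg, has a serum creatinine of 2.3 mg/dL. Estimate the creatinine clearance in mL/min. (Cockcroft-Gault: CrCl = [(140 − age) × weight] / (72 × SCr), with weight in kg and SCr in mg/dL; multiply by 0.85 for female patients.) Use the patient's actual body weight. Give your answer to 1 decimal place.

27.3 mL/min

CrCl = (140 − 85) × 96.6 / (72 × 2.3) × 0.85 = 5313.0 / 165.60 × 0.85 ≈ 27.3 mL/min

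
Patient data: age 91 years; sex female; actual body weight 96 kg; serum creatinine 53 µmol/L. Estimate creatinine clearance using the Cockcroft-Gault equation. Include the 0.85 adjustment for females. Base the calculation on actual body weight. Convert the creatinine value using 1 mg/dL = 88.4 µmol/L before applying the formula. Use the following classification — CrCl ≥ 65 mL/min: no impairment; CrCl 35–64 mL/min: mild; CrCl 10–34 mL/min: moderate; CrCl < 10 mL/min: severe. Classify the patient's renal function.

SCr = 53 / 88.4 = 0.6 mg/dL
CrCl = (140 − 91) × 96 / (72 × 0.6) × 0.85 = 4704.0 / 43.20 × 0.85 ≈ 92.6 mL/min
93 mL/min falls in the 'no impairment' range.

no impairment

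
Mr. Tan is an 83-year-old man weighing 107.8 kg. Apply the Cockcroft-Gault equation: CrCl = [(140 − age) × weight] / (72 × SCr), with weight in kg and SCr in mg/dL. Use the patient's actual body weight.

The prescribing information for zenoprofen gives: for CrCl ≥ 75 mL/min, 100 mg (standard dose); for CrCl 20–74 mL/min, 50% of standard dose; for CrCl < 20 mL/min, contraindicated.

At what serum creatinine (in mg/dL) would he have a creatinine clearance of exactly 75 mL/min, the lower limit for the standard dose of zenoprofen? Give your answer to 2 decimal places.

Standard dose requires CrCl ≥ 75 mL/min.
Set (140 − 83) × 107.8 / (72 × SCr) = 75
SCr = (140 − 83) × 107.8 / (72 × 75) = 1.138 mg/dL

1.14 mg/dL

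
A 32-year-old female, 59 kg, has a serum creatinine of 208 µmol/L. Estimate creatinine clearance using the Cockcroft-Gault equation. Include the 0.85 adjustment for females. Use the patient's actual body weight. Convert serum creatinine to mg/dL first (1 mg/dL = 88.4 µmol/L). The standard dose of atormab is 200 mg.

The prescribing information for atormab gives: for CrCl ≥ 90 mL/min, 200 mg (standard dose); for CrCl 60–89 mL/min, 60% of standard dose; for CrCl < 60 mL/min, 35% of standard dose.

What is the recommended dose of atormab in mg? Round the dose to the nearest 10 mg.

70 mg

SCr = 208 / 88.4 = 2.353 mg/dL
CrCl = (140 − 32) × 59 / (72 × 2.353) × 0.85 = 6372.0 / 169.42 × 0.85 ≈ 32.0 mL/min
CrCl ≈ 32 mL/min → bracket < 60 mL/min.
35% of 200 mg = 70 mg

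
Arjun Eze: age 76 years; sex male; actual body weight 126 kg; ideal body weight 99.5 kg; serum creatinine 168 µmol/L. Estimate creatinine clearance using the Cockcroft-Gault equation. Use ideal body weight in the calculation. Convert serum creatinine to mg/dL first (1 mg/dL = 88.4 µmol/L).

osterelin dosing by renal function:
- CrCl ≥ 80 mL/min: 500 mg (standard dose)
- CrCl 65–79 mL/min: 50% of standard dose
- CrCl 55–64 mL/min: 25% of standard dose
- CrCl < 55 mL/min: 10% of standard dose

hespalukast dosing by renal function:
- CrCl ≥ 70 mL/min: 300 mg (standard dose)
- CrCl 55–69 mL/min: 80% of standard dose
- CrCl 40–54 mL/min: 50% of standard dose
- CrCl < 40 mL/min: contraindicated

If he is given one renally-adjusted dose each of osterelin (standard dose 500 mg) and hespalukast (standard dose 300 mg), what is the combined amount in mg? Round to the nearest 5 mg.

SCr = 168 / 88.4 = 1.9 mg/dL
CrCl = (140 − 76) × 99.5 / (72 × 1.9) = 6368.0 / 136.80 ≈ 46.5 mL/min
CrCl ≈ 47 mL/min.
osterelin: < 55 mL/min → 10% of 500 mg = 50 mg.
hespalukast: 40–54 mL/min → 50% of 300 mg = 150 mg.
Total = 50 + 150 = 200 mg.

200 mg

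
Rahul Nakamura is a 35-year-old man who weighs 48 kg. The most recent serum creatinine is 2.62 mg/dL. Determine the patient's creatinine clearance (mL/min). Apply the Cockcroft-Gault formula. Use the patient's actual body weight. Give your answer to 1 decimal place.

26.7 mL/min

CrCl = (140 − 35) × 48 / (72 × 2.62) = 5040.0 / 188.64 ≈ 26.7 mL/min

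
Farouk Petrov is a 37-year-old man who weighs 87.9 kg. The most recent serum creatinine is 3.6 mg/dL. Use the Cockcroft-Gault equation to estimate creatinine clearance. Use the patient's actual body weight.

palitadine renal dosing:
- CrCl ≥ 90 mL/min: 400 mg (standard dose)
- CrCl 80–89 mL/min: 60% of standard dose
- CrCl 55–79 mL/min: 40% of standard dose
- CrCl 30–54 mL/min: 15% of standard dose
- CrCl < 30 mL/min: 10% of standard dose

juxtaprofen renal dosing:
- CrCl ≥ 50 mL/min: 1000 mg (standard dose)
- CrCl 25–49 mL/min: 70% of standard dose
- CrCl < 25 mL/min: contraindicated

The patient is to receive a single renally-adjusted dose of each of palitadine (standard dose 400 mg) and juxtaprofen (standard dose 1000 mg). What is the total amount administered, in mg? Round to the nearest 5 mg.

CrCl = (140 − 37) × 87.9 / (72 × 3.6) = 9053.7 / 259.20 ≈ 34.9 mL/min
CrCl ≈ 35 mL/min.
palitadine: 30–54 mL/min → 15% of 400 mg = 60 mg.
juxtaprofen: 25–49 mL/min → 70% of 1000 mg = 700 mg.
Total = 60 + 700 = 760 mg.

760 mg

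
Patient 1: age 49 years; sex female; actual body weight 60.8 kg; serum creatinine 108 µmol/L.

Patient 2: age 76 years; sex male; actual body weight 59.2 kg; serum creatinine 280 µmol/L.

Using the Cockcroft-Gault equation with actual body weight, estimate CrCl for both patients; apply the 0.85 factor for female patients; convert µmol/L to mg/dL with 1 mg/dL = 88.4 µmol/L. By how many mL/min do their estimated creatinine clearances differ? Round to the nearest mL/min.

Patient 1: SCr = 108 / 88.4 = 1.222 mg/dL
Patient 1: CrCl = (140 − 49) × 60.8 / (72 × 1.222) × 0.85 = 5532.8 / 87.98 × 0.85 ≈ 53.5 mL/min
Patient 2: SCr = 280 / 88.4 = 3.167 mg/dL
Patient 2: CrCl = (140 − 76) × 59.2 / (72 × 3.167) = 3788.8 / 228.02 ≈ 16.6 mL/min
|53.5 − 16.6| = 36.9 mL/min

37 mL/min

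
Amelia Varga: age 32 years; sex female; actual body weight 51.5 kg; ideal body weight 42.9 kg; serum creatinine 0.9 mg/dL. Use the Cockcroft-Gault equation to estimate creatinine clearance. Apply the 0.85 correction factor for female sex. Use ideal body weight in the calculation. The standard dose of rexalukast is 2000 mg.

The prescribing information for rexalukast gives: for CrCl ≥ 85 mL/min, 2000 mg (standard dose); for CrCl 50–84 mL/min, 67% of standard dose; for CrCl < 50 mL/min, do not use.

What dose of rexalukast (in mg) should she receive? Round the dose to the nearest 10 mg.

1340 mg

CrCl = (140 − 32) × 42.9 / (72 × 0.9) × 0.85 = 4633.2 / 64.80 × 0.85 ≈ 60.8 mL/min
CrCl ≈ 61 mL/min → bracket 50–84 mL/min.
67% of 2000 mg = 1340 mg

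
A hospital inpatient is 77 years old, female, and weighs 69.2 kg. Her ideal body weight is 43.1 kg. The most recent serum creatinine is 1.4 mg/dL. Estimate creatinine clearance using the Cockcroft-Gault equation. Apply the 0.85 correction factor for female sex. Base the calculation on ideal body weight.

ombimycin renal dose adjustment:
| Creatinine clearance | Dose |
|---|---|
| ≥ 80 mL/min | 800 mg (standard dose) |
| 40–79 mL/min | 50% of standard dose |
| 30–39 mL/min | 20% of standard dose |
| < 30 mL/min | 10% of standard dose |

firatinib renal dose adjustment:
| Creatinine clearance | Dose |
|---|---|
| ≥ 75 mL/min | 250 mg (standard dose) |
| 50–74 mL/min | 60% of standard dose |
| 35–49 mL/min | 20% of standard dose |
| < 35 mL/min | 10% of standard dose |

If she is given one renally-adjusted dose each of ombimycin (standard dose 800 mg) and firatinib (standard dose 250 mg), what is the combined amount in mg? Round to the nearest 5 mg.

CrCl = (140 − 77) × 43.1 / (72 × 1.4) × 0.85 = 2715.3 / 100.80 × 0.85 ≈ 22.9 mL/min
CrCl ≈ 23 mL/min.
ombimycin: < 30 mL/min → 10% of 800 mg = 80 mg.
firatinib: < 35 mL/min → 10% of 250 mg = 25 mg.
Total = 80 + 25 = 105 mg.

105 mg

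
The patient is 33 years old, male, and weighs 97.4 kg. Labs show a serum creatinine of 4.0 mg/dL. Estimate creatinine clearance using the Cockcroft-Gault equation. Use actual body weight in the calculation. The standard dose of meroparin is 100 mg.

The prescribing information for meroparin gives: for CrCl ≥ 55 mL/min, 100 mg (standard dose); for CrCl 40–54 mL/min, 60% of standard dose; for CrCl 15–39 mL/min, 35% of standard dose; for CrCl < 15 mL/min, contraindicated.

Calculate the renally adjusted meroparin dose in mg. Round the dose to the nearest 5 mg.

35 mg

CrCl = (140 − 33) × 97.4 / (72 × 4) = 10421.8 / 288.00 ≈ 36.2 mL/min
CrCl ≈ 36 mL/min → bracket 15–39 mL/min.
35% of 100 mg = 35 mg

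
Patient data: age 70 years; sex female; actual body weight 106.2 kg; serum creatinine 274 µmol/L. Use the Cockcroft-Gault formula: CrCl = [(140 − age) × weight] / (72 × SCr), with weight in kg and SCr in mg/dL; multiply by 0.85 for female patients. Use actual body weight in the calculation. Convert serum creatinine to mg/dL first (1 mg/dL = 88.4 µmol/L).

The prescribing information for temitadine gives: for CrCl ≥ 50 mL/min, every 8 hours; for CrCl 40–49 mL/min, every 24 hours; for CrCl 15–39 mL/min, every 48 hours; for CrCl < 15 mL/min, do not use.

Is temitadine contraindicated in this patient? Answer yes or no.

no

SCr = 274 / 88.4 = 3.1 mg/dL
CrCl = (140 − 70) × 106.2 / (72 × 3.1) × 0.85 = 7434.0 / 223.20 × 0.85 ≈ 28.3 mL/min
CrCl ≈ 28 mL/min, which is ≥ 15 mL/min.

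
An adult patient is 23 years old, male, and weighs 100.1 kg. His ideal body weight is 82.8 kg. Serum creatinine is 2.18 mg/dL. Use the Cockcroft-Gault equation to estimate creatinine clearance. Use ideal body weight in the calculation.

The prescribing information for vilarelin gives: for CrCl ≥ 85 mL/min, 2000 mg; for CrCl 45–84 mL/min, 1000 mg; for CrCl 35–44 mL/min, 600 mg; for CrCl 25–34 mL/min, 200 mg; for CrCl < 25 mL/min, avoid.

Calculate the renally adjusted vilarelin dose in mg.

1000 mg

CrCl = (140 − 23) × 82.8 / (72 × 2.18) = 9687.6 / 156.96 ≈ 61.7 mL/min
CrCl ≈ 62 mL/min → bracket 45–84 mL/min.
Dose for this bracket: 1000 mg.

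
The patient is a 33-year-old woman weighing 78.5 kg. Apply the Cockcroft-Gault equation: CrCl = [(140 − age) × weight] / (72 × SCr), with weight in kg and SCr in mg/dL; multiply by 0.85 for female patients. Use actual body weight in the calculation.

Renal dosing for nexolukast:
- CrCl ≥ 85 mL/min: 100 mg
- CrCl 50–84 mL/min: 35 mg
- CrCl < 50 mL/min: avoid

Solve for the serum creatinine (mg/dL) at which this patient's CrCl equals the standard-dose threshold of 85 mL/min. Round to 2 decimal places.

Standard dose requires CrCl ≥ 85 mL/min.
Set (140 − 33) × 78.5 × 0.85 / (72 × SCr) = 85
SCr = (140 − 33) × 78.5 × 0.85 / (72 × 85) = 1.167 mg/dL

1.17 mg/dL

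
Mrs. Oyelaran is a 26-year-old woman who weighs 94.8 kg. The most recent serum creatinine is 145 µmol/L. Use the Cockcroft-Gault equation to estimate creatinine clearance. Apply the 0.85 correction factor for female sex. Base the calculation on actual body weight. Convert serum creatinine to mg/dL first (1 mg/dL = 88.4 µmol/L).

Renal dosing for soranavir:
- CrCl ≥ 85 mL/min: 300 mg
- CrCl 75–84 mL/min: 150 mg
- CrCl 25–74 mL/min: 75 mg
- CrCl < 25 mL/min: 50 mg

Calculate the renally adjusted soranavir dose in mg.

150 mg

SCr = 145 / 88.4 = 1.64 mg/dL
CrCl = (140 − 26) × 94.8 / (72 × 1.64) × 0.85 = 10807.2 / 118.08 × 0.85 ≈ 77.8 mL/min
CrCl ≈ 78 mL/min → bracket 75–84 mL/min.
Dose for this bracket: 150 mg.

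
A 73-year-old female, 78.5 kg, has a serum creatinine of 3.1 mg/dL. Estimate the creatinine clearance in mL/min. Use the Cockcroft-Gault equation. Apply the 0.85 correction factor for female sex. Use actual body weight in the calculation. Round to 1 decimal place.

20.0 mL/min

CrCl = (140 − 73) × 78.5 / (72 × 3.1) × 0.85 = 5259.5 / 223.20 × 0.85 ≈ 20.0 mL/min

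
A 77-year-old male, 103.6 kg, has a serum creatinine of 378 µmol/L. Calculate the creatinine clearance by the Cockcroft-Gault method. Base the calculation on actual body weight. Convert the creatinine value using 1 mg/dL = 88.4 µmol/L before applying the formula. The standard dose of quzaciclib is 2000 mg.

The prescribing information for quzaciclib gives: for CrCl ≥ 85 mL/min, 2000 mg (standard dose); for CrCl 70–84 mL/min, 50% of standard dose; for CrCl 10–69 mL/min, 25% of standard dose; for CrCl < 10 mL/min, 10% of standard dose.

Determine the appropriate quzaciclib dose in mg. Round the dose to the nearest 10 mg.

SCr = 378 / 88.4 = 4.276 mg/dL
CrCl = (140 − 77) × 103.6 / (72 × 4.276) = 6526.8 / 307.87 ≈ 21.2 mL/min
CrCl ≈ 21 mL/min → bracket 10–69 mL/min.
25% of 2000 mg = 500 mg

500 mg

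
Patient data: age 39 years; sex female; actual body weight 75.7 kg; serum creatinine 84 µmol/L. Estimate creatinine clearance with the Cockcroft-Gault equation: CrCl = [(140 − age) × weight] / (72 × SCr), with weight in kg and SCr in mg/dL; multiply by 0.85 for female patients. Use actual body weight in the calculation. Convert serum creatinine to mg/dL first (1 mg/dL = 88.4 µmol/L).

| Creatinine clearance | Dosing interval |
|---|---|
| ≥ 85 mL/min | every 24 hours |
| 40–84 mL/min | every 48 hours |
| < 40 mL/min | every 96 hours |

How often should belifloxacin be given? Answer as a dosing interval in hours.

SCr = 84 / 88.4 = 0.95 mg/dL
CrCl = (140 − 39) × 75.7 / (72 × 0.95) × 0.85 = 7645.7 / 68.40 × 0.85 ≈ 95.0 mL/min
CrCl ≈ 95 mL/min → bracket ≥ 85 mL/min → every 24 hours.

every 24 hours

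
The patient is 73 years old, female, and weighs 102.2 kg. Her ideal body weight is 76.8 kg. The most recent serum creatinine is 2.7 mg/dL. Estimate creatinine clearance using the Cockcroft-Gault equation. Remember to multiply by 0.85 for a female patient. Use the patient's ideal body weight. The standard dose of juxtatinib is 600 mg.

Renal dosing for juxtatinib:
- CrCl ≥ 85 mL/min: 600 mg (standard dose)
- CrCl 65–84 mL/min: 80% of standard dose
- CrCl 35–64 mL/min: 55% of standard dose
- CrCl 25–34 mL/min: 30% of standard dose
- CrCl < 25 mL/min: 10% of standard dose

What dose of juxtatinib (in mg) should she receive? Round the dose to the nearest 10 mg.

CrCl = (140 − 73) × 76.8 / (72 × 2.7) × 0.85 = 5145.6 / 194.40 × 0.85 ≈ 22.5 mL/min
CrCl ≈ 22 mL/min → bracket < 25 mL/min.
10% of 600 mg = 60 mg

60 mg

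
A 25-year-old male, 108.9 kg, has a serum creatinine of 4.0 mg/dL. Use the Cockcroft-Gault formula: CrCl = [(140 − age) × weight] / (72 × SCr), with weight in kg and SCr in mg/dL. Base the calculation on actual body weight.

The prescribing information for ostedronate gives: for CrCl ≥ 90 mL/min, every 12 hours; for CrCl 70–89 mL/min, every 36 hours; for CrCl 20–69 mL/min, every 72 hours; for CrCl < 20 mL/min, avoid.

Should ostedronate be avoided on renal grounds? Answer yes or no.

no

CrCl = (140 − 25) × 108.9 / (72 × 4) = 12523.5 / 288.00 ≈ 43.5 mL/min
CrCl ≈ 43 mL/min, which is ≥ 20 mL/min.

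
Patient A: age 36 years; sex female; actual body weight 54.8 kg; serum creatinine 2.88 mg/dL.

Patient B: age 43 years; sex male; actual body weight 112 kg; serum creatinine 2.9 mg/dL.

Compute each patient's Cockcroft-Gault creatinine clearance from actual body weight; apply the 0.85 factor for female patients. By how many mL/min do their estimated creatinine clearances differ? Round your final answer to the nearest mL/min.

29 mL/min

Patient A: CrCl = (140 − 36) × 54.8 / (72 × 2.88) × 0.85 = 5699.2 / 207.36 × 0.85 ≈ 23.4 mL/min
Patient B: CrCl = (140 − 43) × 112 / (72 × 2.9) = 10864.0 / 208.80 ≈ 52.0 mL/min
|23.4 − 52.0| = 28.6 mL/min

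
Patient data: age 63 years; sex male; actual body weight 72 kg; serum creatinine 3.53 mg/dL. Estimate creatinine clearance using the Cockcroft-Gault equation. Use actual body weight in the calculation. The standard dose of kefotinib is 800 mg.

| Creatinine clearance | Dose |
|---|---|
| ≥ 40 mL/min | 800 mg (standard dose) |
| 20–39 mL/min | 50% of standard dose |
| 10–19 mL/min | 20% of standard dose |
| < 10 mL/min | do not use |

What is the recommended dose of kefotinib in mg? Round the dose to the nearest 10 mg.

CrCl = (140 − 63) × 72 / (72 × 3.53) = 5544.0 / 254.16 ≈ 21.8 mL/min
CrCl ≈ 22 mL/min → bracket 20–39 mL/min.
50% of 800 mg = 400 mg

400 mg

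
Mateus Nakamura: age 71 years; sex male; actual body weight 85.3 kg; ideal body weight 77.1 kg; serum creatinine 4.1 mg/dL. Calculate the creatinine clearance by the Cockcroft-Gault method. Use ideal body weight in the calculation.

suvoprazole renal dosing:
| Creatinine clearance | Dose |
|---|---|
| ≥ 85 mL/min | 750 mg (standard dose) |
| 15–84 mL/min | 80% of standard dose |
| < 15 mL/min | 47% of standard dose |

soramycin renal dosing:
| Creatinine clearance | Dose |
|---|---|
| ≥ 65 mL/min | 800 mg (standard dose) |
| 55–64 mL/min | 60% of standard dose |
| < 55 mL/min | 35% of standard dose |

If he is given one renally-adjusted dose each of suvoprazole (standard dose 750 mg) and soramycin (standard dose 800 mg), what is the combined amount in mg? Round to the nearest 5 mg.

880 mg

CrCl = (140 − 71) × 77.1 / (72 × 4.1) = 5319.9 / 295.20 ≈ 18.0 mL/min
CrCl ≈ 18 mL/min.
suvoprazole: 15–84 mL/min → 80% of 750 mg = 600 mg.
soramycin: < 55 mL/min → 35% of 800 mg = 280 mg.
Total = 600 + 280 = 880 mg.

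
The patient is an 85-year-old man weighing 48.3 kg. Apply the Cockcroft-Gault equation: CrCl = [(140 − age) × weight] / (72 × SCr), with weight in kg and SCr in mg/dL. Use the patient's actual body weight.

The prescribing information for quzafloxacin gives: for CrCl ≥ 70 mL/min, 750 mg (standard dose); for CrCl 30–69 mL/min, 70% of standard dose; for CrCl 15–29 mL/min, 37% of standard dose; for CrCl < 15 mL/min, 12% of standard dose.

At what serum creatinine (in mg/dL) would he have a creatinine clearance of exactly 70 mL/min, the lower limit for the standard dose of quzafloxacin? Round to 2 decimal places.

0.53 mg/dL

Standard dose requires CrCl ≥ 70 mL/min.
Set (140 − 85) × 48.3 / (72 × SCr) = 70
SCr = (140 − 85) × 48.3 / (72 × 70) = 0.527 mg/dL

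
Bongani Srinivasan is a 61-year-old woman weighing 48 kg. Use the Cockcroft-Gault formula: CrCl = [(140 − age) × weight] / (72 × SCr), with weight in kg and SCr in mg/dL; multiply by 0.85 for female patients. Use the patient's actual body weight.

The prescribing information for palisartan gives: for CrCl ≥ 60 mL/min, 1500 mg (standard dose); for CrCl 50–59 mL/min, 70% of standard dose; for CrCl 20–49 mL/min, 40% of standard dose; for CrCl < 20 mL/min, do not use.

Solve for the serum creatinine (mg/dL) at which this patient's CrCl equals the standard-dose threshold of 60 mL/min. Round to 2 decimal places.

0.75 mg/dL

Standard dose requires CrCl ≥ 60 mL/min.
Set (140 − 61) × 48 × 0.85 / (72 × SCr) = 60
SCr = (140 − 61) × 48 × 0.85 / (72 × 60) = 0.746 mg/dL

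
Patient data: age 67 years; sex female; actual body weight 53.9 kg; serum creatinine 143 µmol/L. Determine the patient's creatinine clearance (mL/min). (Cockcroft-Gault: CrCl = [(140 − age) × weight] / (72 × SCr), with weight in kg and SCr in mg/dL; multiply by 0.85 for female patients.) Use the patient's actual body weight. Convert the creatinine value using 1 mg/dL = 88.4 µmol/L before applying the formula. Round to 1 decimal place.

28.7 mL/min

SCr = 143 / 88.4 = 1.618 mg/dL
CrCl = (140 − 67) × 53.9 / (72 × 1.618) × 0.85 = 3934.7 / 116.50 × 0.85 ≈ 28.7 mL/min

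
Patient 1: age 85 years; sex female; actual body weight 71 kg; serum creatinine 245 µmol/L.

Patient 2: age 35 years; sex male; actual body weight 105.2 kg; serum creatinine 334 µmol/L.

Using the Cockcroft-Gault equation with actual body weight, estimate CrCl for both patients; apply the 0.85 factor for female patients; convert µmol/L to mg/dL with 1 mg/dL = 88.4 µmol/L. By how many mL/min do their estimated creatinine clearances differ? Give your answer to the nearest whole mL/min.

24 mL/min

Patient 1: SCr = 245 / 88.4 = 2.771 mg/dL
Patient 1: CrCl = (140 − 85) × 71 / (72 × 2.771) × 0.85 = 3905.0 / 199.51 × 0.85 ≈ 16.6 mL/min
Patient 2: SCr = 334 / 88.4 = 3.778 mg/dL
Patient 2: CrCl = (140 − 35) × 105.2 / (72 × 3.778) = 11046.0 / 272.02 ≈ 40.6 mL/min
|16.6 − 40.6| = 24.0 mL/min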